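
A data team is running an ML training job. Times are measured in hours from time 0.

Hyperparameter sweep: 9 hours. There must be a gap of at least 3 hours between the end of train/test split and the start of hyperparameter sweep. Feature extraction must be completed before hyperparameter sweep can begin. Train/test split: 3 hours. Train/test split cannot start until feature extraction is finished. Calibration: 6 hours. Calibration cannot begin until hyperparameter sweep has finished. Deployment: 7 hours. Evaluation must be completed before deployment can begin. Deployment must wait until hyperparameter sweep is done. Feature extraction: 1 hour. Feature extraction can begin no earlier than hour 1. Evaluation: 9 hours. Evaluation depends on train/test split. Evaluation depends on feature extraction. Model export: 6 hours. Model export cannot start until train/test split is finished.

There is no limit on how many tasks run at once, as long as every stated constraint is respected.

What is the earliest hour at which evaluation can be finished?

14

Feature extraction waits on its own release at hour 1, so it starts at hour 1 and finishes at 1 + 1 = hour 2.
After feature extraction (finishes hour 2), train/test split can start at hour 2 and finishes at hour 5.
Evaluation has to wait for train/test split (finishes hour 5); feature extraction (finishes hour 2). The latest of these is hour 5, so evaluation runs hour 5 to 5 + 9 = hour 14.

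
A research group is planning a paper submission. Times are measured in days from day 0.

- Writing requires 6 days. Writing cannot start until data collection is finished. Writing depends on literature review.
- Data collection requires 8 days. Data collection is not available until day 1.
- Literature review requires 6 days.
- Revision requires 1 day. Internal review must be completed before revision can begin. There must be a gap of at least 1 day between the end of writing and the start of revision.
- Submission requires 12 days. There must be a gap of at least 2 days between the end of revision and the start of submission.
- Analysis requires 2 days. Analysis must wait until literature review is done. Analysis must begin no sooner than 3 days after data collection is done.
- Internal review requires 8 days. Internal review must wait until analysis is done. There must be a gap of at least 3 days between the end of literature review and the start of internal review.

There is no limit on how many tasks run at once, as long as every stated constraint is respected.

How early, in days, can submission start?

25

Data collection cannot begin until its own release at day 1. It runs from day 1 to 1 + 8 = day 9.
Literature review has no prerequisites, so it starts at day 0 and finishes at day 6.
Writing has to wait for data collection (finishes day 9); literature review (finishes day 6). The latest of these is day 9, so writing runs day 9 to 9 + 6 = day 15.
Analysis has to wait for literature review (finishes day 6); data collection (finishes day 9, plus 3-day gap → day 12). The latest of these is day 12, so analysis runs day 12 to 12 + 2 = day 14.
Internal review has to wait for analysis (finishes day 14); literature review (finishes day 6, plus 3-day gap → day 9). The latest of these is day 14, so internal review runs day 14 to 14 + 8 = day 22.
Revision has to wait for internal review (finishes day 22); writing (finishes day 15, plus 1-day gap → day 16). The latest of these is day 22, so revision runs day 22 to 22 + 1 = day 23.
Submission waits on revision (finishes day 23, plus 2-day gap → day 25), so the earliest it can start is day 25.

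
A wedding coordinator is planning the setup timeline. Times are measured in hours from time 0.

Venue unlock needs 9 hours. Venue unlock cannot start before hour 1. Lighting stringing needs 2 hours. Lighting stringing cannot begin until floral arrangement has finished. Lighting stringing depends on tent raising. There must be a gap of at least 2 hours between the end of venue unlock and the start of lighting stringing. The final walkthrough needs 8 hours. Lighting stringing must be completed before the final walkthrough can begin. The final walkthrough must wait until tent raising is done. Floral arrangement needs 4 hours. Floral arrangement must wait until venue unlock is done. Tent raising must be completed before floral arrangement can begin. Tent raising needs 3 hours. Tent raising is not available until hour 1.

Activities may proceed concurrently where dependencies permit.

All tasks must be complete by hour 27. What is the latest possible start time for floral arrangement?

To finish by hour 27, the final walkthrough (duration 8) must start no later than hour 19.
Since the final walkthrough (must start by hour 19) depends on it, lighting stringing must finish by hour 19. Backing off its 2-hour duration gives a latest start of hour 17.
Floral arrangement must finish before lighting stringing (must start by hour 17). With a 4-hour duration, floral arrangement must start by 17 − 4 = hour 13.

13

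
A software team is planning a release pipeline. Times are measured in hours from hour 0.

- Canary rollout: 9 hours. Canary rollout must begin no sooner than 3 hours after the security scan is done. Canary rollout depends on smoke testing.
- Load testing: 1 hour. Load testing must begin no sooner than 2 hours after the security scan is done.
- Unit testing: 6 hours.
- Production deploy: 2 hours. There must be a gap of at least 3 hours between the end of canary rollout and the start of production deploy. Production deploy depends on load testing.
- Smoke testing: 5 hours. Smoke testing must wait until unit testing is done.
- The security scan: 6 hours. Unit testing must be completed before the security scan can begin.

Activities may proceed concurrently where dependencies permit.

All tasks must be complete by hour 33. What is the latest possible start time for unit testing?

Nothing follows production deploy; the deadline of hour 33 is its only limit. It must start by 33 − 2 = hour 31.
Since production deploy (must start by hour 31, minus 3-hour gap → hour 28) depends on it, canary rollout must finish by hour 28. Backing off its 9-hour duration gives a latest start of hour 19.
Load testing must finish before production deploy (must start by hour 31). With a 1-hour duration, load testing must start by 31 − 1 = hour 30.
The security scan has several dependents: canary rollout (must start by hour 19, minus 3-hour gap → hour 16); load testing (must start by hour 30, minus 2-hour gap → hour 28). The earliest of those limits is hour 16, so the security scan must start by 16 − 6 = hour 10.
Smoke testing has to be done before canary rollout (must start by hour 19). That means finishing by hour 19, i.e. starting by 19 − 5 = hour 14.
Unit testing feeds the security scan (must start by hour 10); smoke testing (must start by hour 14). Taking the minimum, unit testing must finish by hour 10 and start by 10 − 6 = hour 4.

4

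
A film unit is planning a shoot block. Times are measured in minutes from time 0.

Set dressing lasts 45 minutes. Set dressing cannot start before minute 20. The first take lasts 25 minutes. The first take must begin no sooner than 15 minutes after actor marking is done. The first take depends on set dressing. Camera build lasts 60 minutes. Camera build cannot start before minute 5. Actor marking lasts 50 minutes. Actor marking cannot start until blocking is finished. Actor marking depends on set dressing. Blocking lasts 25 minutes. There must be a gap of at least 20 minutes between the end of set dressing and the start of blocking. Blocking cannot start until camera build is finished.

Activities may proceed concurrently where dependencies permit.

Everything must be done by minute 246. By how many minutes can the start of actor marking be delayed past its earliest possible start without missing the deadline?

Camera build waits on its own release at minute 5, so it starts at minute 5 and finishes at 5 + 60 = minute 65.
After its own release at minute 20, set dressing can start at minute 20 and finishes at minute 65.
Blocking cannot start until set dressing (finishes minute 65, plus 20-minute gap → minute 85); camera build (finishes minute 65). The controlling bound is minute 85, so blocking finishes at 85 + 25 = minute 110.
Actor marking has to wait for blocking (finishes minute 110); set dressing (finishes minute 65). The latest of these is minute 110, so actor marking runs minute 110 to 110 + 50 = minute 160.

Working backward from the deadline:
Nothing follows the first take; the deadline of minute 246 is its only limit. It must start by 246 − 25 = minute 221.
Actor marking must finish before the first take (must start by minute 221, minus 15-minute gap → minute 206). With a 50-minute duration, actor marking must start by 206 − 50 = minute 156.
So actor marking can start as early as minute 110 and as late as minute 156, giving 156 − 110 = 46 minutes of slack.

46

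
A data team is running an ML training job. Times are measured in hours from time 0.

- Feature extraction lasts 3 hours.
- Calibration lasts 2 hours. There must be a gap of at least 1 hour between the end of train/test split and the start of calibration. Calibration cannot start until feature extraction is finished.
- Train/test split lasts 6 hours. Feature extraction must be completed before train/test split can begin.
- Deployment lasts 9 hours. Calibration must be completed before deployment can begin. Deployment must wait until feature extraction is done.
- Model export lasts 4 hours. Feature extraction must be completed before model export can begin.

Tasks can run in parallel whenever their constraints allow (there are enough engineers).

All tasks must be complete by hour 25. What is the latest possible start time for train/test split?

7

Deployment has no dependents, so it just needs to finish by hour 25. Starting by 25 − 9 = hour 16 achieves that.
Calibration has to be done before deployment (must start by hour 16). That means finishing by hour 16, i.e. starting by 16 − 2 = hour 14.
Since calibration (must start by hour 14, minus 1-hour gap → hour 13) depends on it, train/test split must finish by hour 13. Backing off its 6-hour duration gives a latest start of hour 7.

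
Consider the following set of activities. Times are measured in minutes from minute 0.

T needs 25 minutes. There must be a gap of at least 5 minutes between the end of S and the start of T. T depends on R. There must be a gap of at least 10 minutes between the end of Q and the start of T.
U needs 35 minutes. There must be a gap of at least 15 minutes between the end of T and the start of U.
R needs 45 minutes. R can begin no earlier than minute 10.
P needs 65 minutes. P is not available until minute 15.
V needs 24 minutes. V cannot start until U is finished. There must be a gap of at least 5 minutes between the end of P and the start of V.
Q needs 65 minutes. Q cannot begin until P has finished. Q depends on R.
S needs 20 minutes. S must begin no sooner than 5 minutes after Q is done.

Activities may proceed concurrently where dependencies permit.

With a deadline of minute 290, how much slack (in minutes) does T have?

R cannot begin until its own release at minute 10. It runs from minute 10 to 10 + 45 = minute 55.
P cannot begin until its own release at minute 15. It runs from minute 15 to 15 + 65 = minute 80.
Q cannot start until P (finishes minute 80); R (finishes minute 55). The controlling bound is minute 80, so Q finishes at 80 + 65 = minute 145.
S waits on Q (finishes minute 145, plus 5-minute gap → minute 150), so it starts at minute 150 and finishes at 150 + 20 = minute 170.
T cannot start until S (finishes minute 170, plus 5-minute gap → minute 175); R (finishes minute 55); Q (finishes minute 145, plus 10-minute gap → minute 155). The controlling bound is minute 175, so T finishes at 175 + 25 = minute 200.

Working backward from the deadline:
V must finish by minute 290; it takes 24 minutes, so it must start by 290 − 24 = minute 266.
U has to be done before V (must start by minute 266). That means finishing by minute 266, i.e. starting by 266 − 35 = minute 231.
T has to be done before U (must start by minute 231, minus 15-minute gap → minute 216). That means finishing by minute 216, i.e. starting by 216 − 25 = minute 191.
So T can start as early as minute 175 and as late as minute 191, giving 191 − 175 = 16 minutes of slack.

16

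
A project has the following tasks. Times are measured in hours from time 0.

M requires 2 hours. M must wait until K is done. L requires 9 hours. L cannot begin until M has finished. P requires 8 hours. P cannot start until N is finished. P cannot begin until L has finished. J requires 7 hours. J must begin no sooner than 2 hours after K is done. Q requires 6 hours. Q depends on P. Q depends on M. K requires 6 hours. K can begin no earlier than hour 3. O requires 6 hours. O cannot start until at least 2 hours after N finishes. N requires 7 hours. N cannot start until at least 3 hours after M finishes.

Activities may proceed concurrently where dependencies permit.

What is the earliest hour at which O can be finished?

K waits on its own release at hour 3, so it starts at hour 3 and finishes at 3 + 6 = hour 9.
After K (finishes hour 9), M can start at hour 9 and finishes at hour 11.
N cannot begin until M (finishes hour 11, plus 3-hour gap → hour 14). It runs from hour 14 to 14 + 7 = hour 21.
O cannot begin until N (finishes hour 21, plus 2-hour gap → hour 23). It runs from hour 23 to 23 + 6 = hour 29.

29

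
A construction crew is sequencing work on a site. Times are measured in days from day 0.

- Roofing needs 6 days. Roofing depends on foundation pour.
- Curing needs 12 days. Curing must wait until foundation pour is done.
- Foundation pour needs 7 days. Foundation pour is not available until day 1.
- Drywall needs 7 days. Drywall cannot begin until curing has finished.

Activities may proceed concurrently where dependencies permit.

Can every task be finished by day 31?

Yes

Foundation pour waits on its own release at day 1, so it starts at day 1 and finishes at 1 + 7 = day 8.
Roofing cannot begin until foundation pour (finishes day 8). It runs from day 8 to 8 + 6 = day 14.
After foundation pour (finishes day 8), curing can start at day 8 and finishes at day 20.
After curing (finishes day 20), drywall can start at day 20 and finishes at day 27.
Every task is finished by day 27, which is no later than the deadline of 31, so the schedule is feasible.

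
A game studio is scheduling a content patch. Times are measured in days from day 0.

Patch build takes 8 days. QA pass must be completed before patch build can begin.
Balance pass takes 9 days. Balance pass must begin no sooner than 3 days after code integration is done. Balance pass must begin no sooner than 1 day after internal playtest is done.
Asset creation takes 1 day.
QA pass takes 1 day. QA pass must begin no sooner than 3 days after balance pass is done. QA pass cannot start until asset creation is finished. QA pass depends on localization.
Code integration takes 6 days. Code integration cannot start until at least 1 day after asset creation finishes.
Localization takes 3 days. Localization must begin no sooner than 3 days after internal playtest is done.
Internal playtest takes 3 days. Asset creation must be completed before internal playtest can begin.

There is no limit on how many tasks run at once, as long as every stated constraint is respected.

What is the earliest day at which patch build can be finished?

32

Nothing blocks asset creation, so it runs from day 0 to day 1.
After asset creation (finishes day 1), internal playtest can start at day 1 and finishes at day 4.
After internal playtest (finishes day 4, plus 3-day gap → day 7), localization can start at day 7 and finishes at day 10.
After asset creation (finishes day 1, plus 1-day gap → day 2), code integration can start at day 2 and finishes at day 8.
Balance pass needs all of code integration (finishes day 8, plus 3-day gap → day 11); internal playtest (finishes day 4, plus 1-day gap → day 5). That puts its earliest start at day 11; it finishes at 11 + 9 = day 20.
QA pass needs all of balance pass (finishes day 20, plus 3-day gap → day 23); asset creation (finishes day 1); localization (finishes day 10). That puts its earliest start at day 23; it finishes at 23 + 1 = day 24.
Patch build waits on QA pass (finishes day 24), so it starts at day 24 and finishes at 24 + 8 = day 32.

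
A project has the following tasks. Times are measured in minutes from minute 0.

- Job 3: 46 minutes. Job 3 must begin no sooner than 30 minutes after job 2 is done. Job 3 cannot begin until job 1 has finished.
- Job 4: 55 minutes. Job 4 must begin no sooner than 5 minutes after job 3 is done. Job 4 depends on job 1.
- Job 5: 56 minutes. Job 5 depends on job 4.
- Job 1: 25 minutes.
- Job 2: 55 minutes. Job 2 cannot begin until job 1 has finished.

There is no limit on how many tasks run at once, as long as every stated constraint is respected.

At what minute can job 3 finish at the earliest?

Nothing blocks job 1, so it runs from minute 0 to minute 25.
After job 1 (finishes minute 25), job 2 can start at minute 25 and finishes at minute 80.
Job 3 cannot start until job 2 (finishes minute 80, plus 30-minute gap → minute 110); job 1 (finishes minute 25). The controlling bound is minute 110, so job 3 finishes at 110 + 46 = minute 156.

156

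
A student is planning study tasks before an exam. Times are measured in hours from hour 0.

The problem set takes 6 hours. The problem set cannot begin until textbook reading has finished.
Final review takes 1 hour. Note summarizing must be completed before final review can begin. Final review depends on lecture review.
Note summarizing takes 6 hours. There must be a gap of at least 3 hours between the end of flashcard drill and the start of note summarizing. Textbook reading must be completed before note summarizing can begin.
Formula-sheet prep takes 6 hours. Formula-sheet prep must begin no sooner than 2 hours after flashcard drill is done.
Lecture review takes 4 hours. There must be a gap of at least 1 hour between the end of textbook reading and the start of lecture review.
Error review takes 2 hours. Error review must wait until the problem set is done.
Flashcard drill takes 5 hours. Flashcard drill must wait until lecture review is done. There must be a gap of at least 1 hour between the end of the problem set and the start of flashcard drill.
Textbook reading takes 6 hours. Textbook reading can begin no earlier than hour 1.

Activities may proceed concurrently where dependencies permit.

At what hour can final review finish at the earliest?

Textbook reading waits on its own release at hour 1, so it starts at hour 1 and finishes at 1 + 6 = hour 7.
After textbook reading (finishes hour 7), the problem set can start at hour 7 and finishes at hour 13.
Lecture review cannot begin until textbook reading (finishes hour 7, plus 1-hour gap → hour 8). It runs from hour 8 to 8 + 4 = hour 12.
Flashcard drill cannot start until lecture review (finishes hour 12); the problem set (finishes hour 13, plus 1-hour gap → hour 14). The controlling bound is hour 14, so flashcard drill finishes at 14 + 5 = hour 19.
For note summarizing: flashcard drill (finishes hour 19, plus 3-hour gap → hour 22); textbook reading (finishes hour 7). Taking the maximum gives a start of hour 22, and it finishes at 22 + 6 = hour 28.
Final review has to wait for note summarizing (finishes hour 28); lecture review (finishes hour 12). The latest of these is hour 28, so final review runs hour 28 to 28 + 1 = hour 29.

29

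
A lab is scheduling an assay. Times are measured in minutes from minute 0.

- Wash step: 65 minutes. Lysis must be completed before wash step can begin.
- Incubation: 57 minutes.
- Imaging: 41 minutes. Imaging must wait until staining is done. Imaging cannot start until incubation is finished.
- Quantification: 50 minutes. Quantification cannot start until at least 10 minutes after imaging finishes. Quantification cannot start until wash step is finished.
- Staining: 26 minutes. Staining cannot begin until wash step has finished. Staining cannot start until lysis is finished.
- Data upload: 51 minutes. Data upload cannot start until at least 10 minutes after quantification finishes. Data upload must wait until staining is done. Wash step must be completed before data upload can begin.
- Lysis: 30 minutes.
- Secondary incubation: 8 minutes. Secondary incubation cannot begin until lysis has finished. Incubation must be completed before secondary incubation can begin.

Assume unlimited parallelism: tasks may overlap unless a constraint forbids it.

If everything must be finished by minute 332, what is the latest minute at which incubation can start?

113

Data upload must finish by minute 332; it takes 51 minutes, so it must start by 332 − 51 = minute 281.
Since data upload (must start by minute 281, minus 10-minute gap → minute 271) depends on it, quantification must finish by minute 271. Backing off its 50-minute duration gives a latest start of minute 221.
Imaging must finish before quantification (must start by minute 221, minus 10-minute gap → minute 211). With a 41-minute duration, imaging must start by 211 − 41 = minute 170.
Nothing follows secondary incubation; the deadline of minute 332 is its only limit. It must start by 332 − 8 = minute 324.
For incubation: secondary incubation (must start by minute 324); imaging (must start by minute 170). The most restrictive is minute 170; with a 57-minute duration, incubation must start by minute 113.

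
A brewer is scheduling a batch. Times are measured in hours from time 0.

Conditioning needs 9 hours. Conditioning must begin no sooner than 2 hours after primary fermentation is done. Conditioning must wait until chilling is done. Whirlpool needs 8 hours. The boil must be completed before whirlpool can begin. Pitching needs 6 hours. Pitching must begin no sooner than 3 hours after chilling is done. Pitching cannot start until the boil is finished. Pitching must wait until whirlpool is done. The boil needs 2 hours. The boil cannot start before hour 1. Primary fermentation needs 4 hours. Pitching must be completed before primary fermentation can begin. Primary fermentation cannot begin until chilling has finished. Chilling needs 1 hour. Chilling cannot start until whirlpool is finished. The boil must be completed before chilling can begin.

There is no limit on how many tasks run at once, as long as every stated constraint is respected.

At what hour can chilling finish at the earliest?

The boil waits on its own release at hour 1, so it starts at hour 1 and finishes at 1 + 2 = hour 3.
Whirlpool waits on the boil (finishes hour 3), so it starts at hour 3 and finishes at 3 + 8 = hour 11.
Chilling needs all of whirlpool (finishes hour 11); the boil (finishes hour 3). That puts its earliest start at hour 11; it finishes at 11 + 1 = hour 12.

12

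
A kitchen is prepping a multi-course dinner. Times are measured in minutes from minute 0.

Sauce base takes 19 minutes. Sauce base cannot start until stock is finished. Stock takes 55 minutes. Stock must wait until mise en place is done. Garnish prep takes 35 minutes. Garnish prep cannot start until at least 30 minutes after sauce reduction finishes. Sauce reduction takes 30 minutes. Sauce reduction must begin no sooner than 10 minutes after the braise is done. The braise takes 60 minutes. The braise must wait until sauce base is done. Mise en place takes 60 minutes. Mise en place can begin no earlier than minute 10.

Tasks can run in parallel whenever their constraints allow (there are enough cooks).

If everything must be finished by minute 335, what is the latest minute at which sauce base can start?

151

Nothing follows garnish prep; the deadline of minute 335 is its only limit. It must start by 335 − 35 = minute 300.
Sauce reduction must finish before garnish prep (must start by minute 300, minus 30-minute gap → minute 270). With a 30-minute duration, sauce reduction must start by 270 − 30 = minute 240.
The braise feeds into sauce reduction (must start by minute 240, minus 10-minute gap → minute 230); so the braise must finish by minute 230 and therefore start by minute 170.
Since the braise (must start by minute 170) depends on it, sauce base must finish by minute 170. Backing off its 19-minute duration gives a latest start of minute 151.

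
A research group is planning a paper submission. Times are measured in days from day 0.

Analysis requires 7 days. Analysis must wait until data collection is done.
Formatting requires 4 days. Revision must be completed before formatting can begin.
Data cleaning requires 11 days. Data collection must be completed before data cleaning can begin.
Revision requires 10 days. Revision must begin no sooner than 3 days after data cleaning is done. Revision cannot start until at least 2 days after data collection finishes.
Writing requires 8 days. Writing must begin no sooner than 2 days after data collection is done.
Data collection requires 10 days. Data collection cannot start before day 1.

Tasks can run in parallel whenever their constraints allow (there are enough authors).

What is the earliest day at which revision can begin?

25

Data collection waits on its own release at day 1, so it starts at day 1 and finishes at 1 + 10 = day 11.
After data collection (finishes day 11), data cleaning can start at day 11 and finishes at day 22.
Revision waits on data cleaning (finishes day 22, plus 3-day gap → day 25); data collection (finishes day 11, plus 2-day gap → day 13). The latest of these is day 25, which is the earliest revision can start.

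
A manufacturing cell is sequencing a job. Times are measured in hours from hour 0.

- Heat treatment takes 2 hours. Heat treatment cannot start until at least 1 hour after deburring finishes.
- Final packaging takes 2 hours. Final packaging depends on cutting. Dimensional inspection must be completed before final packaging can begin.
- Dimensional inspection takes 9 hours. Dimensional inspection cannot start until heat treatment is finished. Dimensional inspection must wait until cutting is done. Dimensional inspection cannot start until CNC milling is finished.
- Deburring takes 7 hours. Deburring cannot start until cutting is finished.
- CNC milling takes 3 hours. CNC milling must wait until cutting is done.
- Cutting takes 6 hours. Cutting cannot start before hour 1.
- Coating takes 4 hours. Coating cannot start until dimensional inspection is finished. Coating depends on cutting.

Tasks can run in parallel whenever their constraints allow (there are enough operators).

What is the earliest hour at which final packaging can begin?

26

After its own release at hour 1, cutting can start at hour 1 and finishes at hour 7.
After cutting (finishes hour 7), CNC milling can start at hour 7 and finishes at hour 10.
After cutting (finishes hour 7), deburring can start at hour 7 and finishes at hour 14.
Heat treatment cannot begin until deburring (finishes hour 14, plus 1-hour gap → hour 15). It runs from hour 15 to 15 + 2 = hour 17.
Dimensional inspection has to wait for heat treatment (finishes hour 17); cutting (finishes hour 7); CNC milling (finishes hour 10). The latest of these is hour 17, so dimensional inspection runs hour 17 to 17 + 9 = hour 26.
Final packaging waits on cutting (finishes hour 7); dimensional inspection (finishes hour 26). The latest of these is hour 26, which is the earliest final packaging can start.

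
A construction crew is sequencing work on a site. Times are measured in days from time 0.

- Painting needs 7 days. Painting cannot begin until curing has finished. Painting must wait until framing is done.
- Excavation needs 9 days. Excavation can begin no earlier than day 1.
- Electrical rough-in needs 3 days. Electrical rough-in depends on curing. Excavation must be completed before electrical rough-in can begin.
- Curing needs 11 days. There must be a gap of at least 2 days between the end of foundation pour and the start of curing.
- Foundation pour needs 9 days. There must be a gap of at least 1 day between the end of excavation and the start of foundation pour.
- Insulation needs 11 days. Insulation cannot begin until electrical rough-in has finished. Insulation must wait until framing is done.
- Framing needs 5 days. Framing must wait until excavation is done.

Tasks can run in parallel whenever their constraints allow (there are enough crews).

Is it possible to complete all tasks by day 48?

Yes

After its own release at day 1, excavation can start at day 1 and finishes at day 10.
Framing waits on excavation (finishes day 10), so it starts at day 10 and finishes at 10 + 5 = day 15.
Foundation pour cannot begin until excavation (finishes day 10, plus 1-day gap → day 11). It runs from day 11 to 11 + 9 = day 20.
Curing cannot begin until foundation pour (finishes day 20, plus 2-day gap → day 22). It runs from day 22 to 22 + 11 = day 33.
For painting: curing (finishes day 33); framing (finishes day 15). Taking the maximum gives a start of day 33, and it finishes at 33 + 7 = day 40.
Electrical rough-in has to wait for curing (finishes day 33); excavation (finishes day 10). The latest of these is day 33, so electrical rough-in runs day 33 to 33 + 3 = day 36.
Insulation needs all of electrical rough-in (finishes day 36); framing (finishes day 15). That puts its earliest start at day 36; it finishes at 36 + 11 = day 47.
Every task is finished by day 47, which is no later than the deadline of 48, so the schedule is feasible.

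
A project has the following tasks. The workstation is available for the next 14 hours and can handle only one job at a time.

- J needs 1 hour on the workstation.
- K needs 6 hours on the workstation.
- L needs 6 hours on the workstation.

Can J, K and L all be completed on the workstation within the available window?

Running back to back, the jobs need 1 + 6 + 6 = 13 hours on the workstation.
Since 13 ≤ 14, they fit within the window.

Yes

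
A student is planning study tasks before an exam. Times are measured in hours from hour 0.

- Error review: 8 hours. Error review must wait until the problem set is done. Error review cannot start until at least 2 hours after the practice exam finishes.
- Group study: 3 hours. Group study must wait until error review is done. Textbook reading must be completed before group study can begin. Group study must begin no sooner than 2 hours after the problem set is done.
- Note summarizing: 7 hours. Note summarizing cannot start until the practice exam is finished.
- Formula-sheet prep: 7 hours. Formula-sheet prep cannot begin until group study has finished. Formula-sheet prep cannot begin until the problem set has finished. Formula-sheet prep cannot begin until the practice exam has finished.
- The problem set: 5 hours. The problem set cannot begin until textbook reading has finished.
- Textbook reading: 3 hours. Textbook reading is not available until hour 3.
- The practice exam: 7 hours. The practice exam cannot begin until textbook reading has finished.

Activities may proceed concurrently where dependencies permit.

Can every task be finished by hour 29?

Textbook reading waits on its own release at hour 3, so it starts at hour 3 and finishes at 3 + 3 = hour 6.
After textbook reading (finishes hour 6), the practice exam can start at hour 6 and finishes at hour 13.
Note summarizing cannot begin until the practice exam (finishes hour 13). It runs from hour 13 to 13 + 7 = hour 20.
The problem set cannot begin until textbook reading (finishes hour 6). It runs from hour 6 to 6 + 5 = hour 11.
Error review needs all of the problem set (finishes hour 11); the practice exam (finishes hour 13, plus 2-hour gap → hour 15). That puts its earliest start at hour 15; it finishes at 15 + 8 = hour 23.
For group study: error review (finishes hour 23); textbook reading (finishes hour 6); the problem set (finishes hour 11, plus 2-hour gap → hour 13). Taking the maximum gives a start of hour 23, and it finishes at 23 + 3 = hour 26.
Formula-sheet prep cannot start until group study (finishes hour 26); the problem set (finishes hour 11); the practice exam (finishes hour 13). The controlling bound is hour 26, so formula-sheet prep finishes at 26 + 7 = hour 33.
The earliest everything can be done is hour 33, which is after the deadline of 29, so it is not possible.

No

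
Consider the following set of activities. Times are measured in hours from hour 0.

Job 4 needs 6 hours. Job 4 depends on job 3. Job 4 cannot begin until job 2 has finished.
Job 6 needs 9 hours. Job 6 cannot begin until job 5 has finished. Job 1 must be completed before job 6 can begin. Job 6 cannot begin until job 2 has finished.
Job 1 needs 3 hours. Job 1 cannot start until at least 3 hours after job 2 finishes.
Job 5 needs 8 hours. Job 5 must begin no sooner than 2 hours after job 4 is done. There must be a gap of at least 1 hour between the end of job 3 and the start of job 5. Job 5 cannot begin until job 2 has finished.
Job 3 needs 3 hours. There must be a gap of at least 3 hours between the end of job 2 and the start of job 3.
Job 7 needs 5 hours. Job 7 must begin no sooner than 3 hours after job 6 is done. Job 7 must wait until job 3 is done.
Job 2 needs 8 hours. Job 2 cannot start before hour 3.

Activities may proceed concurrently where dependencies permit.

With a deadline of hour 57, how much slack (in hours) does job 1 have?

After its own release at hour 3, job 2 can start at hour 3 and finishes at hour 11.
After job 2 (finishes hour 11, plus 3-hour gap → hour 14), job 1 can start at hour 14 and finishes at hour 17.

Working backward from the deadline:
Nothing follows job 7; the deadline of hour 57 is its only limit. It must start by 57 − 5 = hour 52.
Job 6 must finish before job 7 (must start by hour 52, minus 3-hour gap → hour 49). With a 9-hour duration, job 6 must start by 49 − 9 = hour 40.
Job 1 feeds into job 6 (must start by hour 40); so job 1 must finish by hour 40 and therefore start by hour 37.
So job 1 can start as early as hour 14 and as late as hour 37, giving 37 − 14 = 23 hours of slack.

23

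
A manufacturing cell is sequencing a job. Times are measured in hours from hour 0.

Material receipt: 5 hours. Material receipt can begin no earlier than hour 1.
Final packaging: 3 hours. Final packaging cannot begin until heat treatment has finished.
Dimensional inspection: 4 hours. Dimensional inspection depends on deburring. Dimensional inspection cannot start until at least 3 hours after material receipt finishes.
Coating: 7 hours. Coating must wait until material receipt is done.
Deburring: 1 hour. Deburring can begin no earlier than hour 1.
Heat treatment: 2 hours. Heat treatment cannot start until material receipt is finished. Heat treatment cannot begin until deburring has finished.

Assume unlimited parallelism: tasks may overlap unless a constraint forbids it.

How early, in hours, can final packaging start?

8

After its own release at hour 1, deburring can start at hour 1 and finishes at hour 2.
After its own release at hour 1, material receipt can start at hour 1 and finishes at hour 6.
For heat treatment: material receipt (finishes hour 6); deburring (finishes hour 2). Taking the maximum gives a start of hour 6, and it finishes at 6 + 2 = hour 8.
Final packaging waits on heat treatment (finishes hour 8), so the earliest it can start is hour 8.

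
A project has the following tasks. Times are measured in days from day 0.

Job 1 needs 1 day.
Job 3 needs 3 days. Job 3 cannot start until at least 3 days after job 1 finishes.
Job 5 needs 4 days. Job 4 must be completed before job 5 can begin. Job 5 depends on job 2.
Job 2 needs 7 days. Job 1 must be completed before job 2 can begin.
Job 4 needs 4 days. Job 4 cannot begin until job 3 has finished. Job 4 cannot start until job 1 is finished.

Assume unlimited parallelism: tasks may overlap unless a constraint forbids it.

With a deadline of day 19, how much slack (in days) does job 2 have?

Job 1 has no prerequisites, so it starts at day 0 and finishes at day 1.
Job 2 waits on job 1 (finishes day 1), so it starts at day 1 and finishes at 1 + 7 = day 8.

Working backward from the deadline:
Job 5 must finish by day 19; it takes 4 days, so it must start by 19 − 4 = day 15.
Job 2 feeds into job 5 (must start by day 15); so job 2 must finish by day 15 and therefore start by day 8.
So job 2 can start as early as day 1 and as late as day 8, giving 8 − 1 = 7 days of slack.

7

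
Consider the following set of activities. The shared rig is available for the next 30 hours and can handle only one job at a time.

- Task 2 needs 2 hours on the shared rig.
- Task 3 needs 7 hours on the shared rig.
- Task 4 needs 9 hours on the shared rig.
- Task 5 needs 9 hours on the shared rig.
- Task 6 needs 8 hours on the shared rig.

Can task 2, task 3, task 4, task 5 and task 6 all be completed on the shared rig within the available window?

Running back to back, the jobs need 2 + 7 + 9 + 9 + 8 = 35 hours on the shared rig.
Since 35 > 30, they cannot all fit.

No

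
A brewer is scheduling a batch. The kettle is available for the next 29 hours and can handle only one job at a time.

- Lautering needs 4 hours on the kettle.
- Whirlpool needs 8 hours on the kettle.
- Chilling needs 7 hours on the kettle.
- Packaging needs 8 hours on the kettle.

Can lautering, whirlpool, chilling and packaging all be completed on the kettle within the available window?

Yes

Running back to back, the jobs need 4 + 8 + 7 + 8 = 27 hours on the kettle.
Since 27 ≤ 29, they fit within the window.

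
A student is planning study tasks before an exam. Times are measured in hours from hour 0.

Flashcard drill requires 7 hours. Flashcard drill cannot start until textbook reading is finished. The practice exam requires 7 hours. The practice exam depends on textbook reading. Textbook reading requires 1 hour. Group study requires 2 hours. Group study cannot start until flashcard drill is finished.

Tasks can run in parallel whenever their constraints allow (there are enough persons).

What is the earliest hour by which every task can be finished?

10

Textbook reading can start immediately at hour 0; it finishes at hour 1.
The practice exam cannot begin until textbook reading (finishes hour 1). It runs from hour 1 to 1 + 7 = hour 8.
Flashcard drill waits on textbook reading (finishes hour 1), so it starts at hour 1 and finishes at 1 + 7 = hour 8.
Group study waits on flashcard drill (finishes hour 8), so it starts at hour 8 and finishes at 8 + 2 = hour 10.
All tasks are finished once the last one completes. Finish times: Textbook reading at 1, Flashcard drill at 8, The practice exam at 8, Group study at 10. The latest is hour 10.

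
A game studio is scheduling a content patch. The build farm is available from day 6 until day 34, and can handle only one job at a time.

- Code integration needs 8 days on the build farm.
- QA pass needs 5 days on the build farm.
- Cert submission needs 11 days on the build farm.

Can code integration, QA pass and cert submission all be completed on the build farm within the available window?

Yes

The build farm window is 34 − 6 = 28 days.
Running back to back, the jobs need 8 + 5 + 11 = 24 days on the build farm.
Since 24 ≤ 28, they fit within the window.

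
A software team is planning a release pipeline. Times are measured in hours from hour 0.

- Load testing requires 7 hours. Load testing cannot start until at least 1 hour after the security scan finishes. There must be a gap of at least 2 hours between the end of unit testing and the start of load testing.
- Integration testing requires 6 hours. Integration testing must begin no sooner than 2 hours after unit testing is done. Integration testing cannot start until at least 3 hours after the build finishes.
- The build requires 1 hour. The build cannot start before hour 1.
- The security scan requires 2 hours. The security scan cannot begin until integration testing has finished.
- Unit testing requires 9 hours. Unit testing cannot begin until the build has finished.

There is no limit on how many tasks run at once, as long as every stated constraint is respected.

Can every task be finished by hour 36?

Yes

The build cannot begin until its own release at hour 1. It runs from hour 1 to 1 + 1 = hour 2.
Unit testing waits on the build (finishes hour 2), so it starts at hour 2 and finishes at 2 + 9 = hour 11.
Integration testing needs all of unit testing (finishes hour 11, plus 2-hour gap → hour 13); the build (finishes hour 2, plus 3-hour gap → hour 5). That puts its earliest start at hour 13; it finishes at 13 + 6 = hour 19.
The security scan cannot begin until integration testing (finishes hour 19). It runs from hour 19 to 19 + 2 = hour 21.
Load testing cannot start until the security scan (finishes hour 21, plus 1-hour gap → hour 22); unit testing (finishes hour 11, plus 2-hour gap → hour 13). The controlling bound is hour 22, so load testing finishes at 22 + 7 = hour 29.
Every task is finished by hour 29, which is no later than the deadline of 36, so the schedule is feasible.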